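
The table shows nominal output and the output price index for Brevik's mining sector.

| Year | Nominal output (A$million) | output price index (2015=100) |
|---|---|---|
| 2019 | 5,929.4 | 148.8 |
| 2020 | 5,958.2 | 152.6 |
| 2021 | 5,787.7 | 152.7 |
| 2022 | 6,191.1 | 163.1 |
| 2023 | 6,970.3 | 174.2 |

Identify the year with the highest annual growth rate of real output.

2020: real = 5958.2/1.526 = 3904.46; growth vs 2019 (3984.81) = -2.02%.
2021: real = 5787.7/1.527 = 3790.24; growth vs 2020 (3904.46) = -2.93%.
2022: real = 6191.1/1.631 = 3795.89; growth vs 2021 (3790.24) = 0.15%.
2023: real = 6970.3/1.742 = 4001.32; growth vs 2022 (3795.89) = 5.41%.

2023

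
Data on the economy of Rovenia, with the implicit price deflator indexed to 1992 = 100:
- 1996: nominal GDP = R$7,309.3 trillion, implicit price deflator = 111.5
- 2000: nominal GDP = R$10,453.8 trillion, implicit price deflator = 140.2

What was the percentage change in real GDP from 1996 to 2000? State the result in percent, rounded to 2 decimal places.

Real GDP 1996 = 7309.3 / 1.115 = 6555.43.
Real GDP 2000 = 10453.8 / 1.402 = 7456.35.
Real growth = 7456.35 / 6555.43 − 1 = 0.1374.

13.74%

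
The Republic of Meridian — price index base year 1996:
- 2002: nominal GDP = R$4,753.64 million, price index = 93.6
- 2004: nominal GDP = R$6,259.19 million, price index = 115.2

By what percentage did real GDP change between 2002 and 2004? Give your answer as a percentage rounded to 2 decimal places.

6.98%

Real GDP 2002 = 4753.64 / 0.936 = 5078.68.
Real GDP 2004 = 6259.19 / 1.152 = 5433.32.
Real growth = 5433.32 / 5078.68 − 1 = 0.0698.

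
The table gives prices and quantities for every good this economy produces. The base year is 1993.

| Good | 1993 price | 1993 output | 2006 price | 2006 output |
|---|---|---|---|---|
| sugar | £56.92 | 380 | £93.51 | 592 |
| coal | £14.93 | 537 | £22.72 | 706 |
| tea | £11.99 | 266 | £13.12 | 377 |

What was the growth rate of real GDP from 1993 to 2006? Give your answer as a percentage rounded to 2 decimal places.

48.49%

Real GDP 1993 = Nominal GDP 1993 = 56.92·380 + 14.93·537 + 11.99·266 = 32836.35.
Real GDP 2006 (at 1993 prices) = 56.92·592 + 14.93·706 + 11.99·377 = 48757.45.
Real growth = 48757.45/32836.35 − 1 = 0.4849.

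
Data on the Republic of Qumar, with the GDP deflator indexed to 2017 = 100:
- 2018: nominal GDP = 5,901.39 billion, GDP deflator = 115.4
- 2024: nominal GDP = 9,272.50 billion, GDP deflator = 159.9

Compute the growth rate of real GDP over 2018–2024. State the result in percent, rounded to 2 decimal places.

Deflate each year: 2018 → 5901.39/1.154 = 5113.86; 2024 → 9272.50/1.599 = 5798.94.
So real GDP changed by 5798.94/5113.86 − 1 = 0.1340, i.e. 13.40%.

13.40%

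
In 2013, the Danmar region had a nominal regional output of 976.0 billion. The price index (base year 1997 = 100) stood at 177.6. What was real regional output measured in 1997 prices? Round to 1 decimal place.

549.5 billion

Real regional output = Nominal / (price index/100) = 976.0 / 1.776 = 549.55.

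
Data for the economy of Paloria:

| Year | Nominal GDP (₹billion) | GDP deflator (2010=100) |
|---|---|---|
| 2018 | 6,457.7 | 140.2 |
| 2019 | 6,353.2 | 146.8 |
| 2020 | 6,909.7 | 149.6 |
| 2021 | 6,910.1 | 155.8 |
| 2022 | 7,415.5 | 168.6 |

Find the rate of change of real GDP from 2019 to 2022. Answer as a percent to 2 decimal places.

1.63%

Real GDP 2019 = 6353.2/1.468 = 4327.79.
Real GDP 2022 = 7415.5/1.686 = 4398.28.
Change = 4398.28/4327.79 − 1 = 0.0163.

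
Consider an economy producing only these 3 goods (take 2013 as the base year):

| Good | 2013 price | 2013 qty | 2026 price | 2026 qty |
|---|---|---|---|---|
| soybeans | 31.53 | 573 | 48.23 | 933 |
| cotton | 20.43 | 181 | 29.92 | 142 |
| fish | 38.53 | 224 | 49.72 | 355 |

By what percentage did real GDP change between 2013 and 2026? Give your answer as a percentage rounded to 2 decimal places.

51.33%

Real GDP 2013 = Nominal GDP 2013 = 31.53·573 + 20.43·181 + 38.53·224 = 30395.24.
Real GDP 2026 (at 2013 prices) = 31.53·933 + 20.43·142 + 38.53·355 = 45996.70.
Real growth = 45996.70/30395.24 − 1 = 0.5133.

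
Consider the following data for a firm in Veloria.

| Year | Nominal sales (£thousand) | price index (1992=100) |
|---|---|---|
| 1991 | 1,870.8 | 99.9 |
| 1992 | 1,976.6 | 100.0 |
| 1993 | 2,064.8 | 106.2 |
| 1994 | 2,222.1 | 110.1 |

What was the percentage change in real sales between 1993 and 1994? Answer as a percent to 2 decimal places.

3.81%

Real sales 1993 = 2064.8/1.062 = 1944.26.
Real sales 1994 = 2222.1/1.101 = 2018.26.
Change = 2018.26/1944.26 − 1 = 0.0381.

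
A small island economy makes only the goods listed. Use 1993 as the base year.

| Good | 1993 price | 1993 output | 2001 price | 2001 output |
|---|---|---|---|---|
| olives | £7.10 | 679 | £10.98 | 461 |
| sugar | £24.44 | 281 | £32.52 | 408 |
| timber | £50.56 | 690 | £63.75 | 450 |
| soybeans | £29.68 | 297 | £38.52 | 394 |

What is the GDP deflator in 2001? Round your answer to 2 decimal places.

Nominal GDP 2001 = 10.98·461 + 32.52·408 + 63.75·450 + 38.52·394 = 62194.32.
Real GDP 2001 (at 1993 prices) = 7.10·461 + 24.44·408 + 50.56·450 + 29.68·394 = 47690.54.
Deflator = Nominal/Real × 100 = 62194.32/47690.54 × 100 = 130.412.

130.41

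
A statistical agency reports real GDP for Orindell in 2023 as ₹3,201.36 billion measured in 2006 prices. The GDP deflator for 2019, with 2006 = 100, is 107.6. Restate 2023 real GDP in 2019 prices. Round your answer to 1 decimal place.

₹3,444.7 billion

Real GDP in 2019 prices = Real GDP in 2006 prices × (P_2019/P_2006) = 3201.36 × 1.076 = 3444.66.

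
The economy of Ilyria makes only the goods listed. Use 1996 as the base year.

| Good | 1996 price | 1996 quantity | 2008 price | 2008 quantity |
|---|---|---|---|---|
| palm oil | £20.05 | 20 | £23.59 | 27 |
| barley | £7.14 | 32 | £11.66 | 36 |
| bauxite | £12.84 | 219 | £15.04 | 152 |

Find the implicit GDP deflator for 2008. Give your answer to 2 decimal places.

Nominal GDP 2008 = 23.59·27 + 11.66·36 + 15.04·152 = 3342.77.
Real GDP 2008 (at 1996 prices) = 20.05·27 + 7.14·36 + 12.84·152 = 2750.07.
Deflator = Nominal/Real × 100 = 3342.77/2750.07 × 100 = 121.552.

121.55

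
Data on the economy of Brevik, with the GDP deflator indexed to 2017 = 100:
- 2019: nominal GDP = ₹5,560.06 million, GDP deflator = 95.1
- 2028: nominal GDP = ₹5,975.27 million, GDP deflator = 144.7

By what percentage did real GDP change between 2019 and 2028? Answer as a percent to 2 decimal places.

Deflate each year: 2019 → 5560.06/0.951 = 5846.54; 2028 → 5975.27/1.447 = 4129.42.
So real GDP changed by 4129.42/5846.54 − 1 = -0.2937, i.e. -29.37%.

-29.37%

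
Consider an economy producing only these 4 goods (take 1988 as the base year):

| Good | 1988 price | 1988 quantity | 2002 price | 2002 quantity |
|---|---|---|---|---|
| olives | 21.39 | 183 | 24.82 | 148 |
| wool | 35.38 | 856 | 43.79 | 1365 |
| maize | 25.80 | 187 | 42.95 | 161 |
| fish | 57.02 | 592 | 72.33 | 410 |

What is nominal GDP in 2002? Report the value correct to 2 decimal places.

Nominal GDP 2002 = Σ (p_2002 × q_2002) = 24.82·148 + 43.79·1365 + 42.95·161 + 72.33·410 = 100016.96.

100016.96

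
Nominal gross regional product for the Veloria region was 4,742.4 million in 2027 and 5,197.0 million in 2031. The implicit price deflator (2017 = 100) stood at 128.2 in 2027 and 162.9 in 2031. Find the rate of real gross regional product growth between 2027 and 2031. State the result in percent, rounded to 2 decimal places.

-13.76%

Real gross regional product 2027 = 4742.4 / 1.282 = 3699.22.
Real gross regional product 2031 = 5197.0 / 1.629 = 3190.30.
Real growth = 3190.30 / 3699.22 − 1 = -0.1376.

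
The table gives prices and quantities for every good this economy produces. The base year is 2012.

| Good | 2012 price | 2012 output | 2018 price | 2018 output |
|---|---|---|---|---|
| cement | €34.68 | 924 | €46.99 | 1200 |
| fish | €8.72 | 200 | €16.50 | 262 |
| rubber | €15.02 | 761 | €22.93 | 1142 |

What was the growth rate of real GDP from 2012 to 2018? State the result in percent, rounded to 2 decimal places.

Real GDP 2012 = Nominal GDP 2012 = 34.68·924 + 8.72·200 + 15.02·761 = 45218.54.
Real GDP 2018 (at 2012 prices) = 34.68·1200 + 8.72·262 + 15.02·1142 = 61053.48.
Real growth = 61053.48/45218.54 − 1 = 0.3502.

35.02%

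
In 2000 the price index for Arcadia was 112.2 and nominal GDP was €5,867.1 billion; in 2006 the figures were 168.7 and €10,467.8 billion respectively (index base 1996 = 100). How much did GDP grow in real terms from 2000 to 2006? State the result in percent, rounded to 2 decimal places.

Real GDP 2000 = 5867.1 / 1.122 = 5229.14.
Real GDP 2006 = 10467.8 / 1.687 = 6204.98.
Real growth = 6204.98 / 5229.14 − 1 = 0.1866.

18.66%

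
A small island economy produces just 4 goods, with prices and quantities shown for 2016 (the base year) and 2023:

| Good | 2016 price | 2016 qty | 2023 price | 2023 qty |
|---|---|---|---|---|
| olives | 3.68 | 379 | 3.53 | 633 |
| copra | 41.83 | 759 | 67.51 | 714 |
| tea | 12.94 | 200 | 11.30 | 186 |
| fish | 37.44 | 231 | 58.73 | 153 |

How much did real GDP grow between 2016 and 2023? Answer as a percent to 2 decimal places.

Real GDP 2016 = Nominal GDP 2016 = 3.68·379 + 41.83·759 + 12.94·200 + 37.44·231 = 44380.33.
Real GDP 2023 (at 2016 prices) = 3.68·633 + 41.83·714 + 12.94·186 + 37.44·153 = 40331.22.
Real growth = 40331.22/44380.33 − 1 = -0.0912.

-9.12%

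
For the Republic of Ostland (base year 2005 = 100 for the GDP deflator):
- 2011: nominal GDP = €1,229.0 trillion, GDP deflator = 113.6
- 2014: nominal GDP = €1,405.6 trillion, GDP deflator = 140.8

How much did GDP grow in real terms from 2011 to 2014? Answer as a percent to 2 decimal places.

Deflate each year: 2011 → 1229.0/1.136 = 1081.87; 2014 → 1405.6/1.408 = 998.30.
So real GDP changed by 998.30/1081.87 − 1 = -0.0772, i.e. -7.72%.

-7.72%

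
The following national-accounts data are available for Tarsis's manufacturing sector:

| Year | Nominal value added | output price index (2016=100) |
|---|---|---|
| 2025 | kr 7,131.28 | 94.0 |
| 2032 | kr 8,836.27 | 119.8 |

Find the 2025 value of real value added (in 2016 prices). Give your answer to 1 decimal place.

kr 7,586.5

Real value added = Nominal / (output price index/100) = 7131.28 / 0.940 = 7586.47.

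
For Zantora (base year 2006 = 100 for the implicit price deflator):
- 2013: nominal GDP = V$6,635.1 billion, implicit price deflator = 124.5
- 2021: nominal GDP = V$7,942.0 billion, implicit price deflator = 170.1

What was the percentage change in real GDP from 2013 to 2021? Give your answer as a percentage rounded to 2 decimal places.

-12.39%

Deflate each year: 2013 → 6635.1/1.245 = 5329.40; 2021 → 7942.0/1.701 = 4669.02.
So real GDP changed by 4669.02/5329.40 − 1 = -0.1239, i.e. -12.39%.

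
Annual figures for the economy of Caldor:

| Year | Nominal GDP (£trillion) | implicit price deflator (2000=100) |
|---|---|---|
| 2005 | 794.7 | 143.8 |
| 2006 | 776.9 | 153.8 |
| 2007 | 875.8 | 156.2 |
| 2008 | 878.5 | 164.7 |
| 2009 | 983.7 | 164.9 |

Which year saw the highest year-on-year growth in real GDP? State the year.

2009

2006: real = 776.9/1.538 = 505.14; growth vs 2005 (552.64) = -8.60%.
2007: real = 875.8/1.562 = 560.69; growth vs 2006 (505.14) = 11.00%.
2008: real = 878.5/1.647 = 533.39; growth vs 2007 (560.69) = -4.87%.
2009: real = 983.7/1.649 = 596.54; growth vs 2008 (533.39) = 11.84%.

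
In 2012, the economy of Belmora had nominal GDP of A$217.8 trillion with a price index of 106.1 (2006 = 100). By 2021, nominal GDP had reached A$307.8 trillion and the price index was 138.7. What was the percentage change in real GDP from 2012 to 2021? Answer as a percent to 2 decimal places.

Deflate each year: 2012 → 217.8/1.061 = 205.28; 2021 → 307.8/1.387 = 221.92.
So real GDP changed by 221.92/205.28 − 1 = 0.0811, i.e. 8.11%.

8.11%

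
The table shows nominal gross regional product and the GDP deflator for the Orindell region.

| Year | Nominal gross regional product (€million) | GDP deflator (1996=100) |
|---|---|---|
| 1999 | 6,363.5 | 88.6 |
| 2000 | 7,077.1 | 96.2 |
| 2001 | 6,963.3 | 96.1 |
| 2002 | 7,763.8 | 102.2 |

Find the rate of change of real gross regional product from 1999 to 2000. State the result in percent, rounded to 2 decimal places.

Real gross regional product 1999 = 6363.5/0.886 = 7182.28.
Real gross regional product 2000 = 7077.1/0.962 = 7356.65.
Change = 7356.65/7182.28 − 1 = 0.0243.

2.43%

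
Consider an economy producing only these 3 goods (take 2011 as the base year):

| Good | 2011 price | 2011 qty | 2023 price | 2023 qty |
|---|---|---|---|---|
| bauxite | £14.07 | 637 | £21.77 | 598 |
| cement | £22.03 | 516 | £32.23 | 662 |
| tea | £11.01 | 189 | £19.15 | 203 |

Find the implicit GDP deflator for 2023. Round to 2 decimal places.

151.56

Nominal GDP 2023 = 21.77·598 + 32.23·662 + 19.15·203 = 38242.17.
Real GDP 2023 (at 2011 prices) = 14.07·598 + 22.03·662 + 11.01·203 = 25232.75.
Deflator = Nominal/Real × 100 = 38242.17/25232.75 × 100 = 151.558.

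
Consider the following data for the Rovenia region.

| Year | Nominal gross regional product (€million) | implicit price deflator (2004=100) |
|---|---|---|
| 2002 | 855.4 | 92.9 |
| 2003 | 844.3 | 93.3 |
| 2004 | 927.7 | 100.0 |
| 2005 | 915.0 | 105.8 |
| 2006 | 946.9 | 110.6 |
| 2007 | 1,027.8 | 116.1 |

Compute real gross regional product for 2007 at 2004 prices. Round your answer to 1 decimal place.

Real gross regional product 2007 = 1027.8 / 1.161 = 885.27.

€885.3 million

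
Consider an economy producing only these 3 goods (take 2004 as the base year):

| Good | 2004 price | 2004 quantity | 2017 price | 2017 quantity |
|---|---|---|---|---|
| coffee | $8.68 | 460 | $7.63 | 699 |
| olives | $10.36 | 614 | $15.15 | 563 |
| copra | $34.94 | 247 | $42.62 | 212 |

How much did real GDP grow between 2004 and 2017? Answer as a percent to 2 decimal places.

1.70%

Real GDP 2004 = Nominal GDP 2004 = 8.68·460 + 10.36·614 + 34.94·247 = 18984.02.
Real GDP 2017 (at 2004 prices) = 8.68·699 + 10.36·563 + 34.94·212 = 19307.28.
Real growth = 19307.28/18984.02 − 1 = 0.0170.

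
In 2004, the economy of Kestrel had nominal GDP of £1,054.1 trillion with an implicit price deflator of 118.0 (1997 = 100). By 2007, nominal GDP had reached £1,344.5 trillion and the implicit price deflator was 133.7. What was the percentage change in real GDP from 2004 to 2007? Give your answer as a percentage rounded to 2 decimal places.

12.57%

Deflate each year: 2004 → 1054.1/1.180 = 893.31; 2007 → 1344.5/1.337 = 1005.61.
So real GDP changed by 1005.61/893.31 − 1 = 0.1257, i.e. 12.57%.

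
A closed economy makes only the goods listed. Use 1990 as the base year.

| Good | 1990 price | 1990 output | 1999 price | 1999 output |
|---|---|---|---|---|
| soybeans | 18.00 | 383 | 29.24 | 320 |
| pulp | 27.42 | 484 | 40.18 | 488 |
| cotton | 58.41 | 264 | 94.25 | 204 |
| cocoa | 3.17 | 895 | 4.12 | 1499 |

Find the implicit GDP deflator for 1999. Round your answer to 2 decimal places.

Nominal GDP 1999 = 29.24·320 + 40.18·488 + 94.25·204 + 4.12·1499 = 54367.52.
Real GDP 1999 (at 1990 prices) = 18.00·320 + 27.42·488 + 58.41·204 + 3.17·1499 = 35808.43.
Deflator = Nominal/Real × 100 = 54367.52/35808.43 × 100 = 151.829.

151.83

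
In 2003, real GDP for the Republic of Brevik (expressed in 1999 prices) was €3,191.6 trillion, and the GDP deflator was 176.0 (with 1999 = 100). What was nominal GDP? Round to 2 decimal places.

Nominal GDP = Real × (GDP deflator/100) = 3191.6 × 1.760 = 5617.22.

€5,617.22 trillion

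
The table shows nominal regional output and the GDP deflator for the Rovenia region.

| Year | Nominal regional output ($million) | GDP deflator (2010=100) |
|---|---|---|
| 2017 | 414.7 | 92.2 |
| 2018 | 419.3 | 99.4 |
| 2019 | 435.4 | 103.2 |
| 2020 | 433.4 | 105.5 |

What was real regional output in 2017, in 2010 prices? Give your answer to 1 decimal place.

Real regional output 2017 = 414.7 / 0.922 = 449.78.

$449.8 million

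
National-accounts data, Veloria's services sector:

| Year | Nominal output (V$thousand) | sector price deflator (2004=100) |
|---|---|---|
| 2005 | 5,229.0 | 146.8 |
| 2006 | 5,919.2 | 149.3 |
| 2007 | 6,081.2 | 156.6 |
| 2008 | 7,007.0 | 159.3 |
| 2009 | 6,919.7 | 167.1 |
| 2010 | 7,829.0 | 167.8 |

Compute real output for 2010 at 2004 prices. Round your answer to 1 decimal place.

Real output 2010 = 7829.0 / 1.678 = 4665.67.

V$4,665.7 thousand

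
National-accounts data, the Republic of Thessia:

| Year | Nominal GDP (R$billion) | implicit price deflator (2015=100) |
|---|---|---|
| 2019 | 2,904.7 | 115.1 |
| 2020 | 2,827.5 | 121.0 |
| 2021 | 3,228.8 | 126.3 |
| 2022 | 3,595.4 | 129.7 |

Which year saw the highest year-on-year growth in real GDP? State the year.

2021

2020: real = 2827.5/1.210 = 2336.78; growth vs 2019 (2523.63) = -7.40%.
2021: real = 3228.8/1.263 = 2556.45; growth vs 2020 (2336.78) = 9.40%.
2022: real = 3595.4/1.297 = 2772.09; growth vs 2021 (2556.45) = 8.44%.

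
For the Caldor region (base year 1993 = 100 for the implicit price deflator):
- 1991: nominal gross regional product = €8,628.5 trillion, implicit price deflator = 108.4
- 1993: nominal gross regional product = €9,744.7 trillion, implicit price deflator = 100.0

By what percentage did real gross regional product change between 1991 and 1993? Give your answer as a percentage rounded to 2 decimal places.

22.42%

Deflate each year: 1991 → 8628.5/1.084 = 7959.87; 1993 → 9744.7/1.000 = 9744.70.
So real gross regional product changed by 9744.70/7959.87 − 1 = 0.2242, i.e. 22.42%.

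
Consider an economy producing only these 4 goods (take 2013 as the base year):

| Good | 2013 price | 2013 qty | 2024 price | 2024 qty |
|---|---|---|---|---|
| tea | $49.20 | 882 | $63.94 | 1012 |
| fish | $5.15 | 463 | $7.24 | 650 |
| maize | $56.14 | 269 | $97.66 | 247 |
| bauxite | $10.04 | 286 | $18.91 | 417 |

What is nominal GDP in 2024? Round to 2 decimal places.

Nominal GDP 2024 = Σ (p_2024 × q_2024) = 63.94·1012 + 7.24·650 + 97.66·247 + 18.91·417 = 101420.77.

$101420.77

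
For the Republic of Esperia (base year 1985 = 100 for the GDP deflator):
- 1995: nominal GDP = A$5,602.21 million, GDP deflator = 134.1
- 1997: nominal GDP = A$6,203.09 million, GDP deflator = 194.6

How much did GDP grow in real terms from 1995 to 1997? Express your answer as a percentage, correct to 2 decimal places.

Real GDP 1995 = 5602.21 / 1.341 = 4177.64.
Real GDP 1997 = 6203.09 / 1.946 = 3187.61.
Real growth = 3187.61 / 4177.64 − 1 = -0.2370.

-23.70%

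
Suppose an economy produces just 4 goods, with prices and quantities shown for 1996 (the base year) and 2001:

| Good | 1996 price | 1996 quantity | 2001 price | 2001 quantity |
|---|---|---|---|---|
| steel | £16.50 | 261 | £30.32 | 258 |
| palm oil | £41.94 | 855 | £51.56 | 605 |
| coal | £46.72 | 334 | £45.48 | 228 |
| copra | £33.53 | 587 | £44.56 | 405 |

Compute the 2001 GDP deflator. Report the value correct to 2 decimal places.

125.19

Nominal GDP 2001 = 30.32·258 + 51.56·605 + 45.48·228 + 44.56·405 = 67432.60.
Real GDP 2001 (at 1996 prices) = 16.50·258 + 41.94·605 + 46.72·228 + 33.53·405 = 53862.51.
Deflator = Nominal/Real × 100 = 67432.60/53862.51 × 100 = 125.194.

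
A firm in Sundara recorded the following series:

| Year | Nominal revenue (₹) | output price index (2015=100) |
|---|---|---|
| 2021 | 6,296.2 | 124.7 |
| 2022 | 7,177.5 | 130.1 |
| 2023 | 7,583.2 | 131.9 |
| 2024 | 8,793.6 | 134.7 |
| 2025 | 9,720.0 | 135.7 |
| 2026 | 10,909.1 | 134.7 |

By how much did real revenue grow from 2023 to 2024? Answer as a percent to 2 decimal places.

Real revenue 2023 = 7583.2/1.319 = 5749.20.
Real revenue 2024 = 8793.6/1.347 = 6528.29.
Change = 6528.29/5749.20 − 1 = 0.1355.

13.55%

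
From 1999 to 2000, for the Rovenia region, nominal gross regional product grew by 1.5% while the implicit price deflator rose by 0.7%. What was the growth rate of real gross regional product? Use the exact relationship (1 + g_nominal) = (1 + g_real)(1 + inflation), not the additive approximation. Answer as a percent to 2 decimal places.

(1 + g_nom) = (1 + g_real)(1 + π), so g_real = 1.0150 / 1.0070 − 1 = 0.00794.

0.79%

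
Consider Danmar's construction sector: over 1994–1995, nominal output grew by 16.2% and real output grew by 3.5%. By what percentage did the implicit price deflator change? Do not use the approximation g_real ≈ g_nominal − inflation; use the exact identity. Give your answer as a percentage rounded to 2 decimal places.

(1 + g_nom) = (1 + g_real)(1 + π), so π = 1.1620 / 1.0350 − 1 = 0.12271.

12.27%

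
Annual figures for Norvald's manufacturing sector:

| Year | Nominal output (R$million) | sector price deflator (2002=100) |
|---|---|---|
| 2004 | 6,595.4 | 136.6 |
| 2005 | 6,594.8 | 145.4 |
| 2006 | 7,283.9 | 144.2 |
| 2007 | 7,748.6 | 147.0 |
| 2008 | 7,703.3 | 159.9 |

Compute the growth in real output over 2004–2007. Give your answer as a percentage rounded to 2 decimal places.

9.17%

Real output 2004 = 6595.4/1.366 = 4828.26.
Real output 2007 = 7748.6/1.470 = 5271.16.
Change = 5271.16/4828.26 − 1 = 0.0917.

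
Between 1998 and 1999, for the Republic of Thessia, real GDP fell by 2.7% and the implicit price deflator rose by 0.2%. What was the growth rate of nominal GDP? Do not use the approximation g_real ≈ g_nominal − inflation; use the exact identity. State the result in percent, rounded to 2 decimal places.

(1 + g_nom) = (1 + g_real)(1 + π) = 0.9730 × 1.0020 = 0.97495.

-2.51%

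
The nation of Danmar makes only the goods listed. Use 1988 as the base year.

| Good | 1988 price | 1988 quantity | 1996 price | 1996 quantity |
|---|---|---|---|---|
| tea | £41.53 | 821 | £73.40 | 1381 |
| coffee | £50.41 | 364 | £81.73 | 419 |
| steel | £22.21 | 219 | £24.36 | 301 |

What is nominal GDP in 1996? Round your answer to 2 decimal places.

Nominal GDP 1996 = Σ (p_1996 × q_1996) = 73.40·1381 + 81.73·419 + 24.36·301 = 142942.63.

£142942.63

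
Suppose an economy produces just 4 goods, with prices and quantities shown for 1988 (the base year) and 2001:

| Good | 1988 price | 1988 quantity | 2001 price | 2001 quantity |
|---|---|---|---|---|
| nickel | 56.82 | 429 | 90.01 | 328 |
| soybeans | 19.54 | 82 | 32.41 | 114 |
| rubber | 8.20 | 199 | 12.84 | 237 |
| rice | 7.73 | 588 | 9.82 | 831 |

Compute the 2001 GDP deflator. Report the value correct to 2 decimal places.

Nominal GDP 2001 = 90.01·328 + 32.41·114 + 12.84·237 + 9.82·831 = 44421.52.
Real GDP 2001 (at 1988 prices) = 56.82·328 + 19.54·114 + 8.20·237 + 7.73·831 = 29231.55.
Deflator = Nominal/Real × 100 = 44421.52/29231.55 × 100 = 151.964.

151.96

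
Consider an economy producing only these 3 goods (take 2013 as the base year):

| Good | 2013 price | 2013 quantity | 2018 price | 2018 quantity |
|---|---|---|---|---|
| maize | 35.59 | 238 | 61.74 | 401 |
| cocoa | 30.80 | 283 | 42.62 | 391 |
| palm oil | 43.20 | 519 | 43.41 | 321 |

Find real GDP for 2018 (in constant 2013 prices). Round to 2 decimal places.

Real GDP 2018 = Σ (p_2013 × q_2018) = 35.59·401 + 30.80·391 + 43.20·321 = 40181.59.

40181.59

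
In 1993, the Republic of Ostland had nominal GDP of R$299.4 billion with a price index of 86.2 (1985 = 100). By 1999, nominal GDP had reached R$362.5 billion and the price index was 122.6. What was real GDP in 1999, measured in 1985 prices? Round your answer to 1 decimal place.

R$295.7 billion

Real GDP = Nominal / (price index/100) = 362.5 / 1.226 = 295.68.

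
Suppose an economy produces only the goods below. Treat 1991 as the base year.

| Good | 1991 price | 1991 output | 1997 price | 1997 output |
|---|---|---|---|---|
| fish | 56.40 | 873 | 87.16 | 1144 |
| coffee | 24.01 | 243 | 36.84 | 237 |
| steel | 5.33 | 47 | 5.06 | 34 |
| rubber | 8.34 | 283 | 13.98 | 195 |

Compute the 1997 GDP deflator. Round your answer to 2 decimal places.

Nominal GDP 1997 = 87.16·1144 + 36.84·237 + 5.06·34 + 13.98·195 = 111340.26.
Real GDP 1997 (at 1991 prices) = 56.40·1144 + 24.01·237 + 5.33·34 + 8.34·195 = 72019.49.
Deflator = Nominal/Real × 100 = 111340.26/72019.49 × 100 = 154.597.

154.60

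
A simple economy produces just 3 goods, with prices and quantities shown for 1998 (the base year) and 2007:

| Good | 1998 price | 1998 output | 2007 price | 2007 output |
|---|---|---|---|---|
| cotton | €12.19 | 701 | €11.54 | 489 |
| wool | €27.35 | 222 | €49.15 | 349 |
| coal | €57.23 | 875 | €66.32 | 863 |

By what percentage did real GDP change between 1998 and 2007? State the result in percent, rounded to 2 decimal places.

0.31%

Real GDP 1998 = Nominal GDP 1998 = 12.19·701 + 27.35·222 + 57.23·875 = 64693.14.
Real GDP 2007 (at 1998 prices) = 12.19·489 + 27.35·349 + 57.23·863 = 64895.55.
Real growth = 64895.55/64693.14 − 1 = 0.0031.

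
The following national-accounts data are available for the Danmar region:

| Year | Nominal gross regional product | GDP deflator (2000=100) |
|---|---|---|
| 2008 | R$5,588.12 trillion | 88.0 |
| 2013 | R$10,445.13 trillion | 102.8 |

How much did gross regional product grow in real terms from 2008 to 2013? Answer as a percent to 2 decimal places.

Deflate each year: 2008 → 5588.12/0.880 = 6350.14; 2013 → 10445.13/1.028 = 10160.63.
So real gross regional product changed by 10160.63/6350.14 − 1 = 0.6001, i.e. 60.01%.

60.01%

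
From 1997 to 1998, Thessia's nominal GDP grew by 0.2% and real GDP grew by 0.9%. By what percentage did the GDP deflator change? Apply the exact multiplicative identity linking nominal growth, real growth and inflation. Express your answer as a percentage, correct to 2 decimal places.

-0.69%

(1 + g_nom) = (1 + g_real)(1 + π), so π = 1.0020 / 1.0090 − 1 = -0.00694.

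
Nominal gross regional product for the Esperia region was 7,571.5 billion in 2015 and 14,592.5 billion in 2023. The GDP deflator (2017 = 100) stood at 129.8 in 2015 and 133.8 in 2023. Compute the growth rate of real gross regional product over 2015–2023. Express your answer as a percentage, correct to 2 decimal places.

Real gross regional product 2015 = 7571.5 / 1.298 = 5833.20.
Real gross regional product 2023 = 14592.5 / 1.338 = 10906.20.
Real growth = 10906.20 / 5833.20 − 1 = 0.8697.

86.97%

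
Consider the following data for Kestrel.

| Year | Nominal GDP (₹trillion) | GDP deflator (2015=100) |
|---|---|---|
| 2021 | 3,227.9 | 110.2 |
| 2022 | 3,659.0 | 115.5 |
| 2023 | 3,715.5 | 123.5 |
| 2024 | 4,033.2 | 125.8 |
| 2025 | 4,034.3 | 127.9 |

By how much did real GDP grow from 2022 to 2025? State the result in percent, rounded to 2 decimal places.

-0.43%

Real GDP 2022 = 3659.0/1.155 = 3167.97.
Real GDP 2025 = 4034.3/1.279 = 3154.26.
Change = 3154.26/3167.97 − 1 = -0.0043.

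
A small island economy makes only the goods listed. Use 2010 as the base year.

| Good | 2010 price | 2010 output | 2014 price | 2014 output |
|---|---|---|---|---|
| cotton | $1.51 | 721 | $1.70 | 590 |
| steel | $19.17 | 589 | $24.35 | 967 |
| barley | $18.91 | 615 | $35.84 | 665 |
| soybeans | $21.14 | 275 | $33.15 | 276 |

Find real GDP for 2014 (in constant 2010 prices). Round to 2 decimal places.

Real GDP 2014 = Σ (p_2010 × q_2014) = 1.51·590 + 19.17·967 + 18.91·665 + 21.14·276 = 37838.08.

$37838.08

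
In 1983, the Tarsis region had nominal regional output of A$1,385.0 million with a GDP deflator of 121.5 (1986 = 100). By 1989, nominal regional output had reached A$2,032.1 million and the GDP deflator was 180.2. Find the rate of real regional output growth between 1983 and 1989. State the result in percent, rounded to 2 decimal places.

-1.07%

Deflate each year: 1983 → 1385.0/1.215 = 1139.92; 1989 → 2032.1/1.802 = 1127.69.
So real regional output changed by 1127.69/1139.92 − 1 = -0.0107, i.e. -1.07%.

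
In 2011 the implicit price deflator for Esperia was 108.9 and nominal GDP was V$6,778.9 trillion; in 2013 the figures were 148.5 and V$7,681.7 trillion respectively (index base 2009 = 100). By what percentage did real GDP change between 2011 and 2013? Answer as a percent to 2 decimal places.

Real GDP 2011 = 6778.9 / 1.089 = 6224.89.
Real GDP 2013 = 7681.7 / 1.485 = 5172.86.
Real growth = 5172.86 / 6224.89 − 1 = -0.1690.

-16.90%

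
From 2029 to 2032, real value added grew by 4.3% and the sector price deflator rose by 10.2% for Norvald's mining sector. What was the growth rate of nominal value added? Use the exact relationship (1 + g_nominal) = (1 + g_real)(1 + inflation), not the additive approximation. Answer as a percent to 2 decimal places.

14.94%

(1 + g_nom) = (1 + g_real)(1 + π) = 1.0430 × 1.1020 = 1.14939.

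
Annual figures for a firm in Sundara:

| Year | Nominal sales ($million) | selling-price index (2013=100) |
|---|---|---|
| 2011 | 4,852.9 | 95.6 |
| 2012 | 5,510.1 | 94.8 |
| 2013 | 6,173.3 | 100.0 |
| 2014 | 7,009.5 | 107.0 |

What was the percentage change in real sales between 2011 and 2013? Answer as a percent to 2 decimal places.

Real sales 2011 = 4852.9/0.956 = 5076.26.
Real sales 2013 = 6173.3/1.000 = 6173.30.
Change = 6173.30/5076.26 − 1 = 0.2161.

21.61%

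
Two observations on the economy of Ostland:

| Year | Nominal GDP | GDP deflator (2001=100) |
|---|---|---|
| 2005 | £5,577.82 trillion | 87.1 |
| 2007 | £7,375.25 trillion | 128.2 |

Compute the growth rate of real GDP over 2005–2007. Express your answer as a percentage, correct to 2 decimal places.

Real GDP 2005 = 5577.82 / 0.871 = 6403.93.
Real GDP 2007 = 7375.25 / 1.282 = 5752.93.
Real growth = 5752.93 / 6403.93 − 1 = -0.1017.

-10.17%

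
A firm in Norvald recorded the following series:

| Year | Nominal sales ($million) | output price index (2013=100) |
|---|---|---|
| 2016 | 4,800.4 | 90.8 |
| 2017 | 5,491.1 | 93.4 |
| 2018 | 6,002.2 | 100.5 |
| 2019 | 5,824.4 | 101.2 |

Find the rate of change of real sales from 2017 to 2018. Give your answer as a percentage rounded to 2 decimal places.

Real sales 2017 = 5491.1/0.934 = 5879.12.
Real sales 2018 = 6002.2/1.005 = 5972.34.
Change = 5972.34/5879.12 − 1 = 0.0159.

1.59%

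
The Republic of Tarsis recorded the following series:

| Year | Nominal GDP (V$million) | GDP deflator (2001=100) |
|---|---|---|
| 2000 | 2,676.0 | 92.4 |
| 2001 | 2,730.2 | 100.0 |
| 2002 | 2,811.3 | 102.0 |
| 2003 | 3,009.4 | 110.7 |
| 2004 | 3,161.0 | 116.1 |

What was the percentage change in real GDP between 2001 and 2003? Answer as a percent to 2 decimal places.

-0.43%

Real GDP 2001 = 2730.2/1.000 = 2730.20.
Real GDP 2003 = 3009.4/1.107 = 2718.52.
Change = 2718.52/2730.20 − 1 = -0.0043.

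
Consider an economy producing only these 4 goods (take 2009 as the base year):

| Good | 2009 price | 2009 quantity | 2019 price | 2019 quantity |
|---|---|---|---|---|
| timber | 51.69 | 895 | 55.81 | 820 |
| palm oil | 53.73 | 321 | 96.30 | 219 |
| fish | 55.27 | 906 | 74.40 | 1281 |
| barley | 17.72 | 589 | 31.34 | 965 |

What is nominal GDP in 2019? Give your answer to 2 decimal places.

192403.40

Nominal GDP 2019 = Σ (p_2019 × q_2019) = 55.81·820 + 96.30·219 + 74.40·1281 + 31.34·965 = 192403.40.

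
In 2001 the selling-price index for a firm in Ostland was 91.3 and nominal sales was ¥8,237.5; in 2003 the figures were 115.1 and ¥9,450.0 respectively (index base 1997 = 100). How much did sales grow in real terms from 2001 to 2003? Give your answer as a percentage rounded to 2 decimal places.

Real sales 2001 = 8237.5 / 0.913 = 9022.45.
Real sales 2003 = 9450.0 / 1.151 = 8210.25.
Real growth = 8210.25 / 9022.45 − 1 = -0.0900.

-9.00%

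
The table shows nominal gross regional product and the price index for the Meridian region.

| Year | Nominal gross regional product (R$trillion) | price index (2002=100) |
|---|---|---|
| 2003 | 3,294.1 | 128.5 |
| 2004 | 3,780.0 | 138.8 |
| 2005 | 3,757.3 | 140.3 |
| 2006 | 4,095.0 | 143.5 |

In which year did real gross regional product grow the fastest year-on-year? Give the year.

2004: real = 3780.0/1.388 = 2723.34; growth vs 2003 (2563.50) = 6.24%.
2005: real = 3757.3/1.403 = 2678.05; growth vs 2004 (2723.34) = -1.66%.
2006: real = 4095.0/1.435 = 2853.66; growth vs 2005 (2678.05) = 6.56%.

2006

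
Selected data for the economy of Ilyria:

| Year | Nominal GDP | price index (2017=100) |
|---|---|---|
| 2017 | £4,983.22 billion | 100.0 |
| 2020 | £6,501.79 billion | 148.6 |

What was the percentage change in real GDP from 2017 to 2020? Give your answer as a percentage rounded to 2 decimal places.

Real GDP 2017 = 4983.22 / 1.000 = 4983.22.
Real GDP 2020 = 6501.79 / 1.486 = 4375.36.
Real growth = 4375.36 / 4983.22 − 1 = -0.1220.

-12.20%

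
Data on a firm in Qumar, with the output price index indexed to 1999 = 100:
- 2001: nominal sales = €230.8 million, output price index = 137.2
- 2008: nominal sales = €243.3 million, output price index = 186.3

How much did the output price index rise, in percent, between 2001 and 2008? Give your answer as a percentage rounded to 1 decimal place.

Price-level change = 186.3 / 137.2 − 1 = 0.3579.

35.8%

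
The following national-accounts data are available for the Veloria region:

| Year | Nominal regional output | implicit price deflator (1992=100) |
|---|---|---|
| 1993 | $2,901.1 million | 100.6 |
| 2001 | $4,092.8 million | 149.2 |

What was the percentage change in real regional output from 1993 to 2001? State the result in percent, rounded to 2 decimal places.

-4.88%

Real regional output 1993 = 2901.1 / 1.006 = 2883.80.
Real regional output 2001 = 4092.8 / 1.492 = 2743.16.
Real growth = 2743.16 / 2883.80 − 1 = -0.0488.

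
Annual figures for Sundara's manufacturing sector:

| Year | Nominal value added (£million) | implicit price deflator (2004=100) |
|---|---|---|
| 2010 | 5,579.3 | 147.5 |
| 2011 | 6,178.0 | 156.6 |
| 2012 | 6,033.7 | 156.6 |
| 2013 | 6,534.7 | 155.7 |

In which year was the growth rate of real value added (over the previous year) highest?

2013

2011: real = 6178.0/1.566 = 3945.08; growth vs 2010 (3782.58) = 4.30%.
2012: real = 6033.7/1.566 = 3852.94; growth vs 2011 (3945.08) = -2.34%.
2013: real = 6534.7/1.557 = 4196.98; growth vs 2012 (3852.94) = 8.93%.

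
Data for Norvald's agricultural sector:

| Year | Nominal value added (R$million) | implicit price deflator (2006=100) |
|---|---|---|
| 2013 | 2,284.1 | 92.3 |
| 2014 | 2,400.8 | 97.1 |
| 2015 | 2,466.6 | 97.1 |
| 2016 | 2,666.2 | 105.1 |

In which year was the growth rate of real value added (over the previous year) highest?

2014: real = 2400.8/0.971 = 2472.50; growth vs 2013 (2474.65) = -0.09%.
2015: real = 2466.6/0.971 = 2540.27; growth vs 2014 (2472.50) = 2.74%.
2016: real = 2666.2/1.051 = 2536.82; growth vs 2015 (2540.27) = -0.14%.

2015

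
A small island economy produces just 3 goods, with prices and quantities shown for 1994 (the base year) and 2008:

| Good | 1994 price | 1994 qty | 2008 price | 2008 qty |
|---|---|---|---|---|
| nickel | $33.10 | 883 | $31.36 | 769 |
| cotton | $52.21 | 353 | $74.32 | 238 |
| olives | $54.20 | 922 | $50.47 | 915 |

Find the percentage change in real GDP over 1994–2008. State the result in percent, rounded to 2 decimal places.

-10.40%

Real GDP 1994 = Nominal GDP 1994 = 33.10·883 + 52.21·353 + 54.20·922 = 97629.83.
Real GDP 2008 (at 1994 prices) = 33.10·769 + 52.21·238 + 54.20·915 = 87472.88.
Real growth = 87472.88/97629.83 − 1 = -0.1040.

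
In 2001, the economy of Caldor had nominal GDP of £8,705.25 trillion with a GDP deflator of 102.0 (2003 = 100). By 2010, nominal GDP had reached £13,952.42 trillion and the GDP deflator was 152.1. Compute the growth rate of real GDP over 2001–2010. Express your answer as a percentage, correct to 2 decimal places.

Deflate each year: 2001 → 8705.25/1.020 = 8534.56; 2010 → 13952.42/1.521 = 9173.19.
So real GDP changed by 9173.19/8534.56 − 1 = 0.0748, i.e. 7.48%.

7.48%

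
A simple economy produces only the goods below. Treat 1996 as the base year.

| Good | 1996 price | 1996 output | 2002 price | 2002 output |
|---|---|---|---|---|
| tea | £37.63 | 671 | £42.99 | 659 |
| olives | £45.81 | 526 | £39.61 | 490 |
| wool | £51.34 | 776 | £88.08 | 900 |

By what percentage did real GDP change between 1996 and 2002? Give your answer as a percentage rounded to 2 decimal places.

4.78%

Real GDP 1996 = Nominal GDP 1996 = 37.63·671 + 45.81·526 + 51.34·776 = 89185.63.
Real GDP 2002 (at 1996 prices) = 37.63·659 + 45.81·490 + 51.34·900 = 93451.07.
Real growth = 93451.07/89185.63 − 1 = 0.0478.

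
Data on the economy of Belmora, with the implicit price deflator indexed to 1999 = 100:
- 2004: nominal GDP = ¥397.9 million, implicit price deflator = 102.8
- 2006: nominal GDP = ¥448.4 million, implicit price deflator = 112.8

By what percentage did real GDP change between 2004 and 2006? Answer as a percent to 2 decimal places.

2.70%

Real GDP 2004 = 397.9 / 1.028 = 387.06.
Real GDP 2006 = 448.4 / 1.128 = 397.52.
Real growth = 397.52 / 387.06 − 1 = 0.0270.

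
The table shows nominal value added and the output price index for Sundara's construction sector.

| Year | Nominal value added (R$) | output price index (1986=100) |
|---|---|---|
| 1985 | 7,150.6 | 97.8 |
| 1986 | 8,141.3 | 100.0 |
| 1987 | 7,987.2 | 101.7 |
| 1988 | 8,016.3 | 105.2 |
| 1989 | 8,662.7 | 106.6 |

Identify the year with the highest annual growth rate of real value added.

1986

1986: real = 8141.3/1.000 = 8141.30; growth vs 1985 (7311.45) = 11.35%.
1987: real = 7987.2/1.017 = 7853.69; growth vs 1986 (8141.30) = -3.53%.
1988: real = 8016.3/1.052 = 7620.06; growth vs 1987 (7853.69) = -2.97%.
1989: real = 8662.7/1.066 = 8126.36; growth vs 1988 (7620.06) = 6.64%.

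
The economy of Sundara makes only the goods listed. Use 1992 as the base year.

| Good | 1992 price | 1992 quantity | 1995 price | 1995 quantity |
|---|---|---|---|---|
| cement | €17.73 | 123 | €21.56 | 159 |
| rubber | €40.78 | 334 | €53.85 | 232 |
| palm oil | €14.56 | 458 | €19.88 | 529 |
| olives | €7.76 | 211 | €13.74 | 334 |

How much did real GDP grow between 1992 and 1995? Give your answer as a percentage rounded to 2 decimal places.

Real GDP 1992 = Nominal GDP 1992 = 17.73·123 + 40.78·334 + 14.56·458 + 7.76·211 = 24107.15.
Real GDP 1995 (at 1992 prices) = 17.73·159 + 40.78·232 + 14.56·529 + 7.76·334 = 22574.11.
Real growth = 22574.11/24107.15 − 1 = -0.0636.

-6.36%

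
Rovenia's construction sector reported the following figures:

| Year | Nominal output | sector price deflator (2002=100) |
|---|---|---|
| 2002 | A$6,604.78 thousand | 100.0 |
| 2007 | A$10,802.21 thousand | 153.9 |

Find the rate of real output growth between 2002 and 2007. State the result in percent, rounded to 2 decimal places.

6.27%

Deflate each year: 2002 → 6604.78/1.000 = 6604.78; 2007 → 10802.21/1.539 = 7018.98.
So real output changed by 7018.98/6604.78 − 1 = 0.0627, i.e. 6.27%.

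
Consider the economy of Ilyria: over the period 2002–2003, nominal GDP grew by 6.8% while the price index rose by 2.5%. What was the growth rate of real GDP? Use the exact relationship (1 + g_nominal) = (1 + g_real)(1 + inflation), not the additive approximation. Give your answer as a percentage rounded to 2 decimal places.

4.20%

(1 + g_nom) = (1 + g_real)(1 + π), so g_real = 1.0680 / 1.0250 − 1 = 0.04195.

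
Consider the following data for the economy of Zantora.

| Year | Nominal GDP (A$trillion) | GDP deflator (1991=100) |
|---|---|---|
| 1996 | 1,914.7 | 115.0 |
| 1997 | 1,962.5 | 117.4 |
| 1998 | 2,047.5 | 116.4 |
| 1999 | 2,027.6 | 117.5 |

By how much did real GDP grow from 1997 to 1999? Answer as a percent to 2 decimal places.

3.23%

Real GDP 1997 = 1962.5/1.174 = 1671.64.
Real GDP 1999 = 2027.6/1.175 = 1725.62.
Change = 1725.62/1671.64 − 1 = 0.0323.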